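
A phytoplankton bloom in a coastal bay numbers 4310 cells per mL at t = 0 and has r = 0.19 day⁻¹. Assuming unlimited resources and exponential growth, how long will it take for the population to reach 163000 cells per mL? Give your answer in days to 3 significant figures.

19.1 days

Set N₀·e^(rt) = 163000: e^(0.19·t) = 163000/4310 = 37.819.
0.19·t = ln(37.819) = 3.6328, so t = 3.6328/0.19 = 19.12.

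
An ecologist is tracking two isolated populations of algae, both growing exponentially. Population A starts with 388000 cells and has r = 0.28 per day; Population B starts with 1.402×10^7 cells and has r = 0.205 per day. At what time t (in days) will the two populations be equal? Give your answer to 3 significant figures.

Set 388000·e^(0.28t) = 1.402×10^7·e^(0.205t).
e^((0.28 − 0.205)t) = 1.402×10^7/388000 → e^(0.075·t) = 36.134.
0.075·t = ln(36.134) = 3.5872, so t = 3.5872/0.075 = 47.83.

47.8 days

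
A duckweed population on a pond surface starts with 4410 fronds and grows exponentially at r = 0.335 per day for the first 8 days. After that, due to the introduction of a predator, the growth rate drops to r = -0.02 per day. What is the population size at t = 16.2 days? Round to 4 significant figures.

54590 fronds

Phase 1: N(8) = 4410·e^(0.335×8) = 4410·e^2.68 = 64320.3.
Phase 2 runs for 16.2 − 8 = 8.2 days at r = -0.02.
N(16.2) = 64320.3·e^(-0.02×8.2) = 64320.3·e^-0.164 = 54591.3.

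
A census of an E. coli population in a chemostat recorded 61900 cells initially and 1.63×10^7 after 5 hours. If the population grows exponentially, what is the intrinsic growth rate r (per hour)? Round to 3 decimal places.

From N(t) = N₀·e^(rt): e^(r·5) = 1.63×10^7/61900 = 263.33.
r·5 = ln(263.33) = 5.5734, so r = 5.5734/5 = 1.1147.

1.115 per hour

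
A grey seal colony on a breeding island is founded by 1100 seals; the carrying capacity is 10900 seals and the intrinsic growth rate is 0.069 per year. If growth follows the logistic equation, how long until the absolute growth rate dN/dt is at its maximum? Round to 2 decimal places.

Logistic growth is fastest at N = K/2 = 5450.
A = (K − N₀)/N₀ = 8.9091. Set K/(1 + A·e^(−rt)) = K/2 → A·e^(−rt) = 1.
e^(−0.069t) = 1/8.9091 = 0.112245, so t = ln(8.9091)/0.069 = 2.1871/0.069 = 31.697.

31.70 years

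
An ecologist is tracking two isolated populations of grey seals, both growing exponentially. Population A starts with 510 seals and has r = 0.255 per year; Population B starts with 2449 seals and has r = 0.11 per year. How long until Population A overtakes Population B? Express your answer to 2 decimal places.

Set 510·e^(0.255t) = 2449·e^(0.11t).
e^((0.255 − 0.11)t) = 2449/510 → e^(0.145·t) = 4.802.
0.145·t = ln(4.802) = 1.569, so t = 1.569/0.145 = 10.821.

10.82 years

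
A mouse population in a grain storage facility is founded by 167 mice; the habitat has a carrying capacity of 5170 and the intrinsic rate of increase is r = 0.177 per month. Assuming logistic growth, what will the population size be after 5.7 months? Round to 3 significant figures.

434 mice

A = (K − N₀)/N₀ = (5170 − 167)/167 = 29.958.
N(t) = K/(1 + A·e^(−rt)) = 5170/(1 + 29.958×e^(−0.177×5.7)).
e^(−1.009) = 0.36462; denominator = 1 + 29.958×0.36462 = 11.923.
N = 5170/11.923 = 433.604.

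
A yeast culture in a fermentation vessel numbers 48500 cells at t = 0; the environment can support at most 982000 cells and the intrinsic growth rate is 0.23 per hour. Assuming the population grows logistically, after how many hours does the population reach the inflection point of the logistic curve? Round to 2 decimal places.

Logistic growth is fastest at N = K/2 = 491000.
A = (K − N₀)/N₀ = 19.247. Set K/(1 + A·e^(−rt)) = K/2 → A·e^(−rt) = 1.
e^(−0.23t) = 1/19.247 = 0.051955, so t = ln(19.247)/0.23 = 2.9574/0.23 = 12.858.

12.86 hours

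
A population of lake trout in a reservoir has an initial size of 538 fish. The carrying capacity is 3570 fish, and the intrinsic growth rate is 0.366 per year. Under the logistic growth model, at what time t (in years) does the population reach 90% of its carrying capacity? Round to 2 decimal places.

10.73 years

A = (K − N₀)/N₀ = (3570 − 538)/538 = 5.6357.
Solve 3570/(1 + 5.6357·e^(−0.366t)) = 3213: 1 + 5.6357·e^(−0.366t) = 1.1111, so e^(−0.366t) = 0.0197156.
−0.366·t = ln(0.0197156) = -3.9263, so t = 3.9263/0.366 = 10.728.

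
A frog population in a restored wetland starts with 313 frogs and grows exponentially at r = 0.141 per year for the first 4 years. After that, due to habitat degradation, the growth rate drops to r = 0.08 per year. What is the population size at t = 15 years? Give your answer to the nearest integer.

1326 frogs

Phase 1: N(4) = 313·e^(0.141×4) = 313·e^0.564 = 550.157.
Phase 2 runs for 15 − 4 = 11 years at r = 0.08.
N(15) = 550.157·e^(0.08×11) = 550.157·e^0.88 = 1326.37.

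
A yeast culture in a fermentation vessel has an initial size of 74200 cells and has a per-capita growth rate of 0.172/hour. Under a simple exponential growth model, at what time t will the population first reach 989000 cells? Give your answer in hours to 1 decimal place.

Set N₀·e^(rt) = 989000: e^(0.172·t) = 989000/74200 = 13.329.
0.172·t = ln(13.329) = 2.5899, so t = 2.5899/0.172 = 15.058.

15.1 hours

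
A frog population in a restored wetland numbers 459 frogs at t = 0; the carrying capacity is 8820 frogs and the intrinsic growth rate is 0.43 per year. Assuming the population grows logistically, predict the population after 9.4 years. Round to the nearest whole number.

A = (K − N₀)/N₀ = (8820 − 459)/459 = 18.216.
N(t) = K/(1 + A·e^(−rt)) = 8820/(1 + 18.216×e^(−0.43×9.4)).
e^(−4.042) = 0.017562; denominator = 1 + 18.216×0.017562 = 1.3199.
N = 8820/1.3199 = 6682.28.

6682 frogs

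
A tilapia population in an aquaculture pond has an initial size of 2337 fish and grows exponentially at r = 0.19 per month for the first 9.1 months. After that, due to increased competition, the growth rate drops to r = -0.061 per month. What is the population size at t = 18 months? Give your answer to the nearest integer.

Phase 1: N(9.1) = 2337·e^(0.19×9.1) = 2337·e^1.729 = 13169.
Phase 2 runs for 18 − 9.1 = 8.9 months at r = -0.061.
N(18) = 13169·e^(-0.061×8.9) = 13169·e^-0.5429 = 7652.01.

7652 fish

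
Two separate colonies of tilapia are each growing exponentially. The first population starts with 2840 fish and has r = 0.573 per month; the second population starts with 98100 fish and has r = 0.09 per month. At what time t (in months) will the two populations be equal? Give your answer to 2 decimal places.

Set 2840·e^(0.573t) = 98100·e^(0.09t).
e^((0.573 − 0.09)t) = 98100/2840 → e^(0.483·t) = 34.542.
0.483·t = ln(34.542) = 3.5422, so t = 3.5422/0.483 = 7.3337.

7.33 months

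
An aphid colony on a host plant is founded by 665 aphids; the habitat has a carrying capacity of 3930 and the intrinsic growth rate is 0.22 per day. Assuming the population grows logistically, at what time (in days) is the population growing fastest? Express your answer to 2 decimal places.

Logistic growth is fastest at N = K/2 = 1965.
A = (K − N₀)/N₀ = 4.9098. Set K/(1 + A·e^(−rt)) = K/2 → A·e^(−rt) = 1.
e^(−0.22t) = 1/4.9098 = 0.203675, so t = ln(4.9098)/0.22 = 1.5912/0.22 = 7.2329.

7.23 days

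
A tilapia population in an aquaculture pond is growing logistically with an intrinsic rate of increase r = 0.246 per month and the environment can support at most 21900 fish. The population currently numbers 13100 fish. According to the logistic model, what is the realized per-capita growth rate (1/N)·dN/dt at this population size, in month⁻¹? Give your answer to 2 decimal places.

0.10 per month

(1/N)·dN/dt = r(1 − N/K) = 0.246 × (1 − 13100/21900).
= 0.246 × 0.40183 = 0.098849.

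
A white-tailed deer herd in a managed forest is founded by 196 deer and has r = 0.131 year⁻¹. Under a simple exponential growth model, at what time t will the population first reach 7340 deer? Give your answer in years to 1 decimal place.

Set N₀·e^(rt) = 7340: e^(0.131·t) = 7340/196 = 37.449.
0.131·t = ln(37.449) = 3.623, so t = 3.623/0.131 = 27.656.

27.7 years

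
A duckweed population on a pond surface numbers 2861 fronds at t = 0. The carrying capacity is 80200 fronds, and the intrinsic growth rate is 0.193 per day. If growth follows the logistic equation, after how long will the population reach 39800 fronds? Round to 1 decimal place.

A = (K − N₀)/N₀ = (80200 − 2861)/2861 = 27.032.
Solve 80200/(1 + 27.032·e^(−0.193t)) = 39800: 1 + 27.032·e^(−0.193t) = 2.0151, so e^(−0.193t) = 0.0375507.
−0.193·t = ln(0.0375507) = -3.2821, so t = 3.2821/0.193 = 17.006.

17.0 days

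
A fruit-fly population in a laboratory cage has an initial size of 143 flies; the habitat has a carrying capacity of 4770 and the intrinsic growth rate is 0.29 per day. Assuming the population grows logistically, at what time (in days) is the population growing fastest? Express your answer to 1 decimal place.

Logistic growth is fastest at N = K/2 = 2385.
A = (K − N₀)/N₀ = 32.357. Set K/(1 + A·e^(−rt)) = K/2 → A·e^(−rt) = 1.
e^(−0.29t) = 1/32.357 = 0.0309056, so t = ln(32.357)/0.29 = 3.4768/0.29 = 11.989.

12.0 days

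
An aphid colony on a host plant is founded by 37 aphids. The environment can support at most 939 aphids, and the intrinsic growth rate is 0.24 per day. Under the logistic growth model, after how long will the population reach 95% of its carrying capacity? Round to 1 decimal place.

25.6 days

A = (K − N₀)/N₀ = (939 − 37)/37 = 24.378.
Solve 939/(1 + 24.378·e^(−0.24t)) = 892.05: 1 + 24.378·e^(−0.24t) = 1.0526, so e^(−0.24t) = 0.00215895.
−0.24·t = ln(0.00215895) = -6.1381, so t = 6.1381/0.24 = 25.576.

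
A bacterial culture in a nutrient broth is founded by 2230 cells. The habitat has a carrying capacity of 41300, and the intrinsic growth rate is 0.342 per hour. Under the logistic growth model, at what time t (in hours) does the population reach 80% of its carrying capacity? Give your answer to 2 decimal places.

A = (K − N₀)/N₀ = (41300 − 2230)/2230 = 17.52.
Solve 41300/(1 + 17.52·e^(−0.342t)) = 33040: 1 + 17.52·e^(−0.342t) = 1.25, so e^(−0.342t) = 0.0142693.
−0.342·t = ln(0.0142693) = -4.2496, so t = 4.2496/0.342 = 12.426.

12.43 hours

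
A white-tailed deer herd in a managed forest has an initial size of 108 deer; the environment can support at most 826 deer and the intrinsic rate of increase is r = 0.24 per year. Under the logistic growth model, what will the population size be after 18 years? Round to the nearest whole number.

A = (K − N₀)/N₀ = (826 − 108)/108 = 6.6481.
N(t) = K/(1 + A·e^(−rt)) = 826/(1 + 6.6481×e^(−0.24×18)).
e^(−4.32) = 0.0133; denominator = 1 + 6.6481×0.0133 = 1.0884.
N = 826/1.0884 = 758.899.

759 deer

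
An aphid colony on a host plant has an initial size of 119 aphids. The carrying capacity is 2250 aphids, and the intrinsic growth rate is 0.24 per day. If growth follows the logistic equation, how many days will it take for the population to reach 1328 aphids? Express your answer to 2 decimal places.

13.54 days

A = (K − N₀)/N₀ = (2250 − 119)/119 = 17.908.
Solve 2250/(1 + 17.908·e^(−0.24t)) = 1328: 1 + 17.908·e^(−0.24t) = 1.6943, so e^(−0.24t) = 0.03877.
−0.24·t = ln(0.03877) = -3.2501, so t = 3.2501/0.24 = 13.542.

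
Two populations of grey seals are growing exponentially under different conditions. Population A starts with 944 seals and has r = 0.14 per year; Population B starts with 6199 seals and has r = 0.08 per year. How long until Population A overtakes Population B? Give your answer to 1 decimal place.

Set 944·e^(0.14t) = 6199·e^(0.08t).
e^((0.14 − 0.08)t) = 6199/944 → e^(0.06·t) = 6.5667.
0.06·t = ln(6.5667) = 1.882, so t = 1.882/0.06 = 31.367.

31.4 years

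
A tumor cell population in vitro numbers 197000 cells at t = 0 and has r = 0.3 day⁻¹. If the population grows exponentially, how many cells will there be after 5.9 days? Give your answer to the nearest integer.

1156558 cells

N(t) = N₀·e^(rt) = 197000 × e^(0.3×5.9) = 197000 × e^1.77.
e^1.77 ≈ 5.8709, so N ≈ 197000 × 5.8709 = 1.156558×10^6.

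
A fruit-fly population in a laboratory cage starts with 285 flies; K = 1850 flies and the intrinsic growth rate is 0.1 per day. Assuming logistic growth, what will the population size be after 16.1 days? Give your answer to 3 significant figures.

882 flies

A = (K − N₀)/N₀ = (1850 − 285)/285 = 5.4912.
N(t) = K/(1 + A·e^(−rt)) = 1850/(1 + 5.4912×e^(−0.1×16.1)).
e^(−1.61) = 0.19989; denominator = 1 + 5.4912×0.19989 = 2.0976.
N = 1850/2.0976 = 881.948.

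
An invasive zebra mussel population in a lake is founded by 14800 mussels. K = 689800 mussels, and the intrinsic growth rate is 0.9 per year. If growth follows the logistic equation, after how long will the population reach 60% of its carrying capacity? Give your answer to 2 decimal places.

4.70 years

A = (K − N₀)/N₀ = (689800 − 14800)/14800 = 45.608.
Solve 689800/(1 + 45.608·e^(−0.9t)) = 413880: 1 + 45.608·e^(−0.9t) = 1.6667, so e^(−0.9t) = 0.0146173.
−0.9·t = ln(0.0146173) = -4.2256, so t = 4.2256/0.9 = 4.6951.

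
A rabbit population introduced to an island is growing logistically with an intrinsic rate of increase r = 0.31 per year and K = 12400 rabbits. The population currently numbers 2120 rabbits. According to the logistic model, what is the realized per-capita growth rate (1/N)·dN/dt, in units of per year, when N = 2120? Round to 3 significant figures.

0.257 per year

(1/N)·dN/dt = r(1 − N/K) = 0.31 × (1 − 2120/12400).
= 0.31 × 0.82903 = 0.257.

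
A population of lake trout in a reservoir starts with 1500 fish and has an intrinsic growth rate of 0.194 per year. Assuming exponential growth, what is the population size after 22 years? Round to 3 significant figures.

107000 fish

N(t) = N₀·e^(rt) = 1500 × e^(0.194×22) = 1500 × e^4.268.
e^4.268 ≈ 71.379, so N ≈ 1500 × 71.379 = 107068.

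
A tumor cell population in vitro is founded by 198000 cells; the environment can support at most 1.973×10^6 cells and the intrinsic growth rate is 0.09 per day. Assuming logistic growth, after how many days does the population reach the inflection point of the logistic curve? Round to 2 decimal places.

24.37 days

Logistic growth is fastest at N = K/2 = 986500.
A = (K − N₀)/N₀ = 8.9646. Set K/(1 + A·e^(−rt)) = K/2 → A·e^(−rt) = 1.
e^(−0.09t) = 1/8.9646 = 0.111549, so t = ln(8.9646)/0.09 = 2.1933/0.09 = 24.37.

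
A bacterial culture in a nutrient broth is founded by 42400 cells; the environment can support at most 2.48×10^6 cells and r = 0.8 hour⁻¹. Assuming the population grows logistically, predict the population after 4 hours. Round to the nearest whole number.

A = (K − N₀)/N₀ = (2.48×10^6 − 42400)/42400 = 57.491.
N(t) = K/(1 + A·e^(−rt)) = 2.48×10^6/(1 + 57.491×e^(−0.8×4)).
e^(−3.2) = 0.040762; denominator = 1 + 57.491×0.040762 = 3.3434.
N = 2.48×10^6/3.3434 = 741751.

741751 cells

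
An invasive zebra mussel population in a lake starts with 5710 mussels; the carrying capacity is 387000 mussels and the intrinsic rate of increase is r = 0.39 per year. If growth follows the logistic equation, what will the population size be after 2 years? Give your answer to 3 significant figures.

12200 mussels

A = (K − N₀)/N₀ = (387000 − 5710)/5710 = 66.776.
N(t) = K/(1 + A·e^(−rt)) = 387000/(1 + 66.776×e^(−0.39×2)).
e^(−0.78) = 0.45841; denominator = 1 + 66.776×0.45841 = 31.61.
N = 387000/31.61 = 12242.8.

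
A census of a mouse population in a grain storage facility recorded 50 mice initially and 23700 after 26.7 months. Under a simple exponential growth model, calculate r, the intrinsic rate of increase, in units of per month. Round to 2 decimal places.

From N(t) = N₀·e^(rt): e^(r·26.7) = 23700/50 = 474.
r·26.7 = ln(474) = 6.1612, so r = 6.1612/26.7 = 0.23076.

0.23 per month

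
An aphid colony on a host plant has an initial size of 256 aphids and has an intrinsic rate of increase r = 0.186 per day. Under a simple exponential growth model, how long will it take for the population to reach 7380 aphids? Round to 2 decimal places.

18.07 days

Set N₀·e^(rt) = 7380: e^(0.186·t) = 7380/256 = 28.828.
0.186·t = ln(28.828) = 3.3614, so t = 3.3614/0.186 = 18.072.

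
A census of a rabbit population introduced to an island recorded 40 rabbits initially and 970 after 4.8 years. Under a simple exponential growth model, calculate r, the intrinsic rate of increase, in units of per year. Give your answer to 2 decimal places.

From N(t) = N₀·e^(rt): e^(r·4.8) = 970/40 = 24.25.
r·4.8 = ln(24.25) = 3.1884, so r = 3.1884/4.8 = 0.66425.

0.66 per year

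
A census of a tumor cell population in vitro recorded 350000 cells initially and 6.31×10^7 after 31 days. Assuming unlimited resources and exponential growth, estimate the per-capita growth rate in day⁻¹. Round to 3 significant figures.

0.168 per day

From N(t) = N₀·e^(rt): e^(r·31) = 6.31×10^7/350000 = 180.29.
r·31 = ln(180.29) = 5.1945, so r = 5.1945/31 = 0.16757.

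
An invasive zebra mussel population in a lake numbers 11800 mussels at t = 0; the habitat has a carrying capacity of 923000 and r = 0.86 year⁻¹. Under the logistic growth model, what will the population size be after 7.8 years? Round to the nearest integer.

843466 mussels

A = (K − N₀)/N₀ = (923000 − 11800)/11800 = 77.22.
N(t) = K/(1 + A·e^(−rt)) = 923000/(1 + 77.22×e^(−0.86×7.8)).
e^(−6.708) = 0.0012211; denominator = 1 + 77.22×0.0012211 = 1.0943.
N = 923000/1.0943 = 843466.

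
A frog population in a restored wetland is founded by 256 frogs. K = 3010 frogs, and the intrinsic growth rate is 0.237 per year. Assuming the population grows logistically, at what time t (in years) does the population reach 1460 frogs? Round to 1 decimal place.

A = (K − N₀)/N₀ = (3010 − 256)/256 = 10.758.
Solve 3010/(1 + 10.758·e^(−0.237t)) = 1460: 1 + 10.758·e^(−0.237t) = 2.0616, so e^(−0.237t) = 0.0986858.
−0.237·t = ln(0.0986858) = -2.3158, so t = 2.3158/0.237 = 9.7714.

9.8 years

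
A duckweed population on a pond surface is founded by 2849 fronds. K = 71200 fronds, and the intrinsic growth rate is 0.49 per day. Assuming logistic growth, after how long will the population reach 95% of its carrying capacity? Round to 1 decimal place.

12.5 days

A = (K − N₀)/N₀ = (71200 − 2849)/2849 = 23.991.
Solve 71200/(1 + 23.991·e^(−0.49t)) = 67640: 1 + 23.991·e^(−0.49t) = 1.0526, so e^(−0.49t) = 0.00219378.
−0.49·t = ln(0.00219378) = -6.1221, so t = 6.1221/0.49 = 12.494.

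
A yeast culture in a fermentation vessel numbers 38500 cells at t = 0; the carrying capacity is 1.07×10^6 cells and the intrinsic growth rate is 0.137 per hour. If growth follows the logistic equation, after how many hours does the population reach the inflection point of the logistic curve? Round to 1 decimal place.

Logistic growth is fastest at N = K/2 = 535000.
A = (K − N₀)/N₀ = 26.792. Set K/(1 + A·e^(−rt)) = K/2 → A·e^(−rt) = 1.
e^(−0.137t) = 1/26.792 = 0.0373243, so t = ln(26.792)/0.137 = 3.2881/0.137 = 24.001.

24.0 hours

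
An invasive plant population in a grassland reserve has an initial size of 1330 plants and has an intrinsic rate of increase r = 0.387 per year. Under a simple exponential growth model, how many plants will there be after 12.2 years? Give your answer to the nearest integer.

149393 plants

N(t) = N₀·e^(rt) = 1330 × e^(0.387×12.2) = 1330 × e^4.721.
e^4.721 ≈ 112.33, so N ≈ 1330 × 112.33 = 149393.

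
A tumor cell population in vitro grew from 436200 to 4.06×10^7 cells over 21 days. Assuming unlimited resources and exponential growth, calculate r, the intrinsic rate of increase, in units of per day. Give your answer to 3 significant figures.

0.216 per day

From N(t) = N₀·e^(rt): e^(r·21) = 4.06×10^7/436200 = 93.077.
r·21 = ln(93.077) = 4.5334, so r = 4.5334/21 = 0.21588.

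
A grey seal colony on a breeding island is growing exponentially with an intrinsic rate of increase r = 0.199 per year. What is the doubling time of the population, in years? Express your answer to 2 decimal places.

3.48 years

Doubling time t_d = ln(2)/r = 0.6931/0.199 = 3.4832.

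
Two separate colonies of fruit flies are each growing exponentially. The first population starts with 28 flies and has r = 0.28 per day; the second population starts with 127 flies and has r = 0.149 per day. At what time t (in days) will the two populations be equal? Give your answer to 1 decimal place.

11.5 days

Set 28·e^(0.28t) = 127·e^(0.149t).
e^((0.28 − 0.149)t) = 127/28 → e^(0.131·t) = 4.5357.
0.131·t = ln(4.5357) = 1.512, so t = 1.512/0.131 = 11.542.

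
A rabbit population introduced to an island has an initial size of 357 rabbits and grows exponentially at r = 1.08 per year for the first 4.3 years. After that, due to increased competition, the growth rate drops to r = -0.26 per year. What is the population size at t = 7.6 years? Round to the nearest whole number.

Phase 1: N(4.3) = 357·e^(1.08×4.3) = 357·e^4.644 = 37113.5.
Phase 2 runs for 7.6 − 4.3 = 3.3 years at r = -0.26.
N(7.6) = 37113.5·e^(-0.26×3.3) = 37113.5·e^-0.858 = 15736.5.

15736 rabbits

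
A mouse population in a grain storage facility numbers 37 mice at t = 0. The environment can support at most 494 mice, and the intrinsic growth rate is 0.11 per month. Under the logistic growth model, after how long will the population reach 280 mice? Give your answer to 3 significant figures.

A = (K − N₀)/N₀ = (494 − 37)/37 = 12.351.
Solve 494/(1 + 12.351·e^(−0.11t)) = 280: 1 + 12.351·e^(−0.11t) = 1.7643, so e^(−0.11t) = 0.0618787.
−0.11·t = ln(0.0618787) = -2.7826, so t = 2.7826/0.11 = 25.296.

25.3 months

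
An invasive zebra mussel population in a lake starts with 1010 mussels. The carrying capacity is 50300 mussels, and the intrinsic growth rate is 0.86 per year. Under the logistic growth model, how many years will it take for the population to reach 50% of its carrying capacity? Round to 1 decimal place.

4.5 years

A = (K − N₀)/N₀ = (50300 − 1010)/1010 = 48.802.
Solve 50300/(1 + 48.802·e^(−0.86t)) = 25150: 1 + 48.802·e^(−0.86t) = 2, so e^(−0.86t) = 0.020491.
−0.86·t = ln(0.020491) = -3.8878, so t = 3.8878/0.86 = 4.5207.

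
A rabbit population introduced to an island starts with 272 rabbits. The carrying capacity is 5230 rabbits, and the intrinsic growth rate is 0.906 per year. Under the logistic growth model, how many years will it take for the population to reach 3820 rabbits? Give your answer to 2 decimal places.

4.30 years

A = (K − N₀)/N₀ = (5230 − 272)/272 = 18.228.
Solve 5230/(1 + 18.228·e^(−0.906t)) = 3820: 1 + 18.228·e^(−0.906t) = 1.3691, so e^(−0.906t) = 0.0202497.
−0.906·t = ln(0.0202497) = -3.8996, so t = 3.8996/0.906 = 4.3042.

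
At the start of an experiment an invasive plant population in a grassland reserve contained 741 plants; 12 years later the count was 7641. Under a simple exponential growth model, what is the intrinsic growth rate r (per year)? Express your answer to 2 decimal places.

0.19 per year

From N(t) = N₀·e^(rt): e^(r·12) = 7641/741 = 10.312.
r·12 = ln(10.312) = 2.3333, so r = 2.3333/12 = 0.19444.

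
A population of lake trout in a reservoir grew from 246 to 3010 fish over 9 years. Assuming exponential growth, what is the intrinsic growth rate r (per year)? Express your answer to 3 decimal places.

From N(t) = N₀·e^(rt): e^(r·9) = 3010/246 = 12.236.
r·9 = ln(12.236) = 2.5044, so r = 2.5044/9 = 0.27826.

0.278 per year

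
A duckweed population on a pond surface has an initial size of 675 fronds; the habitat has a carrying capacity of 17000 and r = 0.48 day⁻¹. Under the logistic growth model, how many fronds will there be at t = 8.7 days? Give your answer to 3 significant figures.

A = (K − N₀)/N₀ = (17000 − 675)/675 = 24.185.
N(t) = K/(1 + A·e^(−rt)) = 17000/(1 + 24.185×e^(−0.48×8.7)).
e^(−4.176) = 0.01536; denominator = 1 + 24.185×0.01536 = 1.3715.
N = 17000/1.3715 = 12395.4.

12400 fronds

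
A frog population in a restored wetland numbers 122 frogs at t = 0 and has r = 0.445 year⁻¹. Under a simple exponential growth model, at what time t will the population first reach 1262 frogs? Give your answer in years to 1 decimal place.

5.3 years

Set N₀·e^(rt) = 1262: e^(0.445·t) = 1262/122 = 10.344.
0.445·t = ln(10.344) = 2.3364, so t = 2.3364/0.445 = 5.2504.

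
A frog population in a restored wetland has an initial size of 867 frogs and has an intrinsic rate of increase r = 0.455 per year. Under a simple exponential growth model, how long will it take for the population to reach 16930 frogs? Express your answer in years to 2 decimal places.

Set N₀·e^(rt) = 16930: e^(0.455·t) = 16930/867 = 19.527.
0.455·t = ln(19.527) = 2.9718, so t = 2.9718/0.455 = 6.5314.

6.53 years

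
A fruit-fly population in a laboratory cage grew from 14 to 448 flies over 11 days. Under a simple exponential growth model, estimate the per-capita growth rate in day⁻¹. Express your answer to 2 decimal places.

From N(t) = N₀·e^(rt): e^(r·11) = 448/14 = 32.
r·11 = ln(32) = 3.4657, so r = 3.4657/11 = 0.31507.

0.32 per day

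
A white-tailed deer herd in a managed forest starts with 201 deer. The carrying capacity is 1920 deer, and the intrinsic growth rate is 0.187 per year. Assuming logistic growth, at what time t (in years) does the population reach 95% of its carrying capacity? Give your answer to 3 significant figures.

27.2 years

A = (K − N₀)/N₀ = (1920 − 201)/201 = 8.5522.
Solve 1920/(1 + 8.5522·e^(−0.187t)) = 1824: 1 + 8.5522·e^(−0.187t) = 1.0526, so e^(−0.187t) = 0.00615413.
−0.187·t = ln(0.00615413) = -5.0906, so t = 5.0906/0.187 = 27.223.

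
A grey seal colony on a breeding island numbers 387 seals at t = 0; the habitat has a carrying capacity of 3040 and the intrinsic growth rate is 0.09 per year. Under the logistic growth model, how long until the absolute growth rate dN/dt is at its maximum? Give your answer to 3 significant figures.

21.4 years

Logistic growth is fastest at N = K/2 = 1520.
A = (K − N₀)/N₀ = 6.8553. Set K/(1 + A·e^(−rt)) = K/2 → A·e^(−rt) = 1.
e^(−0.09t) = 1/6.8553 = 0.145873, so t = ln(6.8553)/0.09 = 1.925/0.09 = 21.389.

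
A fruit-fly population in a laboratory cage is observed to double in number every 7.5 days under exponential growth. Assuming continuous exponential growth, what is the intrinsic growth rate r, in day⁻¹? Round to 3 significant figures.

r = ln(2)/t_d = 0.6931/7.5 = 0.09242.

0.0924 per day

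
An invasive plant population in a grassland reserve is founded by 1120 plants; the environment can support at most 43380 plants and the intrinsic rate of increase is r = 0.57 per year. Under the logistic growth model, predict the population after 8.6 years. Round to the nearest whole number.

33880 plants

A = (K − N₀)/N₀ = (43380 − 1120)/1120 = 37.732.
N(t) = K/(1 + A·e^(−rt)) = 43380/(1 + 37.732×e^(−0.57×8.6)).
e^(−4.902) = 0.0074317; denominator = 1 + 37.732×0.0074317 = 1.2804.
N = 43380/1.2804 = 33879.7.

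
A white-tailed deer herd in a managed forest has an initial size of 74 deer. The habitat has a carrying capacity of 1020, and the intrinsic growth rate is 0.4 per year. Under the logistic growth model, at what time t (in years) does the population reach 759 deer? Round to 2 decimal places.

A = (K − N₀)/N₀ = (1020 − 74)/74 = 12.784.
Solve 1020/(1 + 12.784·e^(−0.4t)) = 759: 1 + 12.784·e^(−0.4t) = 1.3439, so e^(−0.4t) = 0.0268992.
−0.4·t = ln(0.0268992) = -3.6157, so t = 3.6157/0.4 = 9.0391.

9.04 years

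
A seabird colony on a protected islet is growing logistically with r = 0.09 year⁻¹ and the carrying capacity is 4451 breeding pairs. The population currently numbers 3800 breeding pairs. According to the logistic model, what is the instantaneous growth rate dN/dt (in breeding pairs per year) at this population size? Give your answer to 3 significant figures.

50.0 breeding pairs per year

dN/dt = rN(1 − N/K) = 0.09 × 3800 × (1 − 3800/4451).
1 − 3800/4451 = 0.14626; dN/dt = 0.09 × 3800 × 0.14626 = 50.021.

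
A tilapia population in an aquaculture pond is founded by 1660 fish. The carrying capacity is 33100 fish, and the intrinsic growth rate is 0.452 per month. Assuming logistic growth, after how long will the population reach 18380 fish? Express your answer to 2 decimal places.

7.00 months

A = (K − N₀)/N₀ = (33100 − 1660)/1660 = 18.94.
Solve 33100/(1 + 18.94·e^(−0.452t)) = 18380: 1 + 18.94·e^(−0.452t) = 1.8009, so e^(−0.452t) = 0.0422851.
−0.452·t = ln(0.0422851) = -3.1633, so t = 3.1633/0.452 = 6.9985.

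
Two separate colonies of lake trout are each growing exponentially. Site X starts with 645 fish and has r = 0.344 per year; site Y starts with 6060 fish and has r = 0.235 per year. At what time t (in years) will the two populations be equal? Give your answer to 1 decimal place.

20.6 years

Set 645·e^(0.344t) = 6060·e^(0.235t).
e^((0.344 − 0.235)t) = 6060/645 → e^(0.109·t) = 9.3953.
0.109·t = ln(9.3953) = 2.2402, so t = 2.2402/0.109 = 20.552.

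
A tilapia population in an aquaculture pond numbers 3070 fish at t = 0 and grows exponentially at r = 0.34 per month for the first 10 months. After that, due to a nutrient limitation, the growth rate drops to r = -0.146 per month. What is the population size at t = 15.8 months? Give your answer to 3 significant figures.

39400 fish

Phase 1: N(10) = 3070·e^(0.34×10) = 3070·e^3.4 = 91989.8.
Phase 2 runs for 15.8 − 10 = 5.8 months at r = -0.146.
N(15.8) = 91989.8·e^(-0.146×5.8) = 91989.8·e^-0.8468 = 39443.8.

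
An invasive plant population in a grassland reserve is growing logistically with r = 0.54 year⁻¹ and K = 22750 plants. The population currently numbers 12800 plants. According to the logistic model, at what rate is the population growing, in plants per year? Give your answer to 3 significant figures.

dN/dt = rN(1 − N/K) = 0.54 × 12800 × (1 − 12800/22750).
1 − 12800/22750 = 0.43736; dN/dt = 0.54 × 12800 × 0.43736 = 3023.1.

3020 plants per year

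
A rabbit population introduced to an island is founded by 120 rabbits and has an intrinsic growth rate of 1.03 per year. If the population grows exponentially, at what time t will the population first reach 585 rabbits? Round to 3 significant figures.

1.54 years

Set N₀·e^(rt) = 585: e^(1.03·t) = 585/120 = 4.875.
1.03·t = ln(4.875) = 1.5841, so t = 1.5841/1.03 = 1.538.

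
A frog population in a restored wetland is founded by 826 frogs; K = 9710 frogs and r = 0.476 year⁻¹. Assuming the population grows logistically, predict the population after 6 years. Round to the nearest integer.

6000 frogs

A = (K − N₀)/N₀ = (9710 − 826)/826 = 10.755.
N(t) = K/(1 + A·e^(−rt)) = 9710/(1 + 10.755×e^(−0.476×6)).
e^(−2.856) = 0.057498; denominator = 1 + 10.755×0.057498 = 1.6184.
N = 9710/1.6184 = 5999.68.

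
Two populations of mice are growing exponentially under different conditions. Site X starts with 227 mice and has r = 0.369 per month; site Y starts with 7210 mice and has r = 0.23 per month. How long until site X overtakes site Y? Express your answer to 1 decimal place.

Set 227·e^(0.369t) = 7210·e^(0.23t).
e^((0.369 − 0.23)t) = 7210/227 → e^(0.139·t) = 31.762.
0.139·t = ln(31.762) = 3.4583, so t = 3.4583/0.139 = 24.88.

24.9 months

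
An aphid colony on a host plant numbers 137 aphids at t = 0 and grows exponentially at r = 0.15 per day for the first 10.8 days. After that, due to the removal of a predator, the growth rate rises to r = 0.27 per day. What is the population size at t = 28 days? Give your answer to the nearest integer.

Phase 1: N(10.8) = 137·e^(0.15×10.8) = 137·e^1.62 = 692.273.
Phase 2 runs for 28 − 10.8 = 17.2 days at r = 0.27.
N(28) = 692.273·e^(0.27×17.2) = 692.273·e^4.644 = 71968.3.

71968 aphids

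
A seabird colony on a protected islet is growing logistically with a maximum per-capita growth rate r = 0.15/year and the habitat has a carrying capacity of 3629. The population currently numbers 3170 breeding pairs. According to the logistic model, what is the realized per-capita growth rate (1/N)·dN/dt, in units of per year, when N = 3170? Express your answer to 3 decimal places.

(1/N)·dN/dt = r(1 − N/K) = 0.15 × (1 − 3170/3629).
= 0.15 × 0.12648 = 0.018972.

0.019 per year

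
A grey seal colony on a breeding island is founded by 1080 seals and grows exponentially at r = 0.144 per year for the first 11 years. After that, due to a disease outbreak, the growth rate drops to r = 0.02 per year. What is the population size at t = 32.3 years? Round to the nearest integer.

8060 seals

Phase 1: N(11) = 1080·e^(0.144×11) = 1080·e^1.584 = 5264.37.
Phase 2 runs for 32.3 − 11 = 21.3 years at r = 0.02.
N(32.3) = 5264.37·e^(0.02×21.3) = 5264.37·e^0.426 = 8060.38.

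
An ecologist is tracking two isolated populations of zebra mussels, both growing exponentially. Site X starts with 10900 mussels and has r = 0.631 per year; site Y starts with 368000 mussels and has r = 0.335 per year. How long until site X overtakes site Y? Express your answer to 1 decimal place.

11.9 years

Set 10900·e^(0.631t) = 368000·e^(0.335t).
e^((0.631 − 0.335)t) = 368000/10900 → e^(0.296·t) = 33.761.
0.296·t = ln(33.761) = 3.5193, so t = 3.5193/0.296 = 11.89.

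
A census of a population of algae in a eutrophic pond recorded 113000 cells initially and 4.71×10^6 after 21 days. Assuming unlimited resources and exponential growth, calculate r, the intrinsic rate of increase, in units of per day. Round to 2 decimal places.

0.18 per day

From N(t) = N₀·e^(rt): e^(r·21) = 4.71×10^6/113000 = 41.681.
r·21 = ln(41.681) = 3.7301, so r = 3.7301/21 = 0.17762.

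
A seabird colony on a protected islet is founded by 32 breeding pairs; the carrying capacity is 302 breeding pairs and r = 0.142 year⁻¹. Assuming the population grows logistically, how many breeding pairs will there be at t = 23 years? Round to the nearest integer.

A = (K − N₀)/N₀ = (302 − 32)/32 = 8.4375.
N(t) = K/(1 + A·e^(−rt)) = 302/(1 + 8.4375×e^(−0.142×23)).
e^(−3.266) = 0.038159; denominator = 1 + 8.4375×0.038159 = 1.322.
N = 302/1.322 = 228.448.

228 breeding pairs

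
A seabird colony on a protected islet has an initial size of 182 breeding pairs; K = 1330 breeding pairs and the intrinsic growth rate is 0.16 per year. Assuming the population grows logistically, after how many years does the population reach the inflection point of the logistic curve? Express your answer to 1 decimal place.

Logistic growth is fastest at N = K/2 = 665.
A = (K − N₀)/N₀ = 6.3077. Set K/(1 + A·e^(−rt)) = K/2 → A·e^(−rt) = 1.
e^(−0.16t) = 1/6.3077 = 0.158537, so t = ln(6.3077)/0.16 = 1.8418/0.16 = 11.511.

11.5 years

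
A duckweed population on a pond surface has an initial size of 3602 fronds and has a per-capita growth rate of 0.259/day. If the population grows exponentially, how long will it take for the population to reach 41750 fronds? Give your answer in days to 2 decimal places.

9.46 days

Set N₀·e^(rt) = 41750: e^(0.259·t) = 41750/3602 = 11.591.
0.259·t = ln(11.591) = 2.4502, so t = 2.4502/0.259 = 9.4603.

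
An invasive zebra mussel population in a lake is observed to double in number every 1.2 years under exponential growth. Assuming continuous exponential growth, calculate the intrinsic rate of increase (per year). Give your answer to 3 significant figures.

r = ln(2)/t_d = 0.6931/1.2 = 0.57762.

0.578 per year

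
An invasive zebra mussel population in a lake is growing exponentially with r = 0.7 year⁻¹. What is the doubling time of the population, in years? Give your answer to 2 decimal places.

Doubling time t_d = ln(2)/r = 0.6931/0.7 = 0.99021.

0.99 years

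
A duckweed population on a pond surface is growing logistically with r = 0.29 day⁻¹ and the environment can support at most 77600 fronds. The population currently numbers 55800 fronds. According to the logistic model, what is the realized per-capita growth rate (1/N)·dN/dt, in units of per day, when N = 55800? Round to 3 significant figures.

0.0815 per day

(1/N)·dN/dt = r(1 − N/K) = 0.29 × (1 − 55800/77600).
= 0.29 × 0.28093 = 0.081469.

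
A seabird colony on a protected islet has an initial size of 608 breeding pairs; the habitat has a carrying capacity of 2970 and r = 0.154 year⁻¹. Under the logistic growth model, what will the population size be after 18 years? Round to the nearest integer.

2389 breeding pairs

A = (K − N₀)/N₀ = (2970 − 608)/608 = 3.8849.
N(t) = K/(1 + A·e^(−rt)) = 2970/(1 + 3.8849×e^(−0.154×18)).
e^(−2.772) = 0.062537; denominator = 1 + 3.8849×0.062537 = 1.2429.
N = 2970/1.2429 = 2389.48.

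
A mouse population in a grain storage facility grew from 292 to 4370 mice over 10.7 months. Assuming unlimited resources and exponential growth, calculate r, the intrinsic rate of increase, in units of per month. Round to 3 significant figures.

0.253 per month

From N(t) = N₀·e^(rt): e^(r·10.7) = 4370/292 = 14.966.
r·10.7 = ln(14.966) = 2.7058, so r = 2.7058/10.7 = 0.25288.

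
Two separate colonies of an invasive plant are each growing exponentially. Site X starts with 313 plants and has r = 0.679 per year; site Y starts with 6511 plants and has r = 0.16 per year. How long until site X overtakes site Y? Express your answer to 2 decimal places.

Set 313·e^(0.679t) = 6511·e^(0.16t).
e^((0.679 − 0.16)t) = 6511/313 → e^(0.519·t) = 20.802.
0.519·t = ln(20.802) = 3.035, so t = 3.035/0.519 = 5.8479.

5.85 years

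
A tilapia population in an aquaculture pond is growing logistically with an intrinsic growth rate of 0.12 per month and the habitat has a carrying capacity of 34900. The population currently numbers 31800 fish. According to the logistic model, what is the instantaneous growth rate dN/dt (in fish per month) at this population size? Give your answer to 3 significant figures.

dN/dt = rN(1 − N/K) = 0.12 × 31800 × (1 − 31800/34900).
1 − 31800/34900 = 0.088825; dN/dt = 0.12 × 31800 × 0.088825 = 338.96.

339 fish per month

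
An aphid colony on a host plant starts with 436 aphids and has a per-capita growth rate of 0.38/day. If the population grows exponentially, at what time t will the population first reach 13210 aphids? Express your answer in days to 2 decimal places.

8.98 days

Set N₀·e^(rt) = 13210: e^(0.38·t) = 13210/436 = 30.298.
0.38·t = ln(30.298) = 3.4111, so t = 3.4111/0.38 = 8.9765.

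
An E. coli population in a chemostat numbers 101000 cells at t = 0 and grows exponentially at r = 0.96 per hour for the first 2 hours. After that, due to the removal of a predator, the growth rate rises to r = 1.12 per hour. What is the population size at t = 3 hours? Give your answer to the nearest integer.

2111430 cells

Phase 1: N(2) = 101000·e^(0.96×2) = 101000·e^1.92 = 688917.
Phase 2 runs for 3 − 2 = 1 hours at r = 1.12.
N(3) = 688917·e^(1.12×1) = 688917·e^1.12 = 2.11143×10^6.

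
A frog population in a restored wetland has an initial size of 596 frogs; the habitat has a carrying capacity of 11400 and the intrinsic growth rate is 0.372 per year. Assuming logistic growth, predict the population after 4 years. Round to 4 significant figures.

A = (K − N₀)/N₀ = (11400 − 596)/596 = 18.128.
N(t) = K/(1 + A·e^(−rt)) = 11400/(1 + 18.128×e^(−0.372×4)).
e^(−1.488) = 0.22582; denominator = 1 + 18.128×0.22582 = 5.0936.
N = 11400/5.0936 = 2238.09.

2238 frogs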